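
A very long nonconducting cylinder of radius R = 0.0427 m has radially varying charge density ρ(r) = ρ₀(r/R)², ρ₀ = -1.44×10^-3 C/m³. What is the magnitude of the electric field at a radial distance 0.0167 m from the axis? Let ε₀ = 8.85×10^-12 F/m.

Take a coaxial cylindrical Gaussian surface of radius r = 0.0167 m and length L (r < R).
λ_enc = ∫₀^r ρ(r')·2πr' dr' = (2πρ₀/R²)·r^4/4 = -9.649×10^-8 C/m.
By Gauss's law (flux through the curved wall only), E·2πrL = λ_enc L/ε₀.
E = |λ_enc|/(2πε₀r) = (9.649e-8)/(2π·8.85×10^-12·0.0167) = 1.04×10^5 N/C.

|E| ≈ 1.04×10^5 N/C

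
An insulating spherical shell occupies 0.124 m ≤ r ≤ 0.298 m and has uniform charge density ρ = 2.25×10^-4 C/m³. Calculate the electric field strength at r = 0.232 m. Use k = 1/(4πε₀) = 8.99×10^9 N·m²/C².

Take a concentric spherical Gaussian surface of radius r = 0.232 m (within the shell material, 0.124 m < r < 0.298 m).
Only the shell between 0.124 m and r is enclosed: Q_enc = ρ·(4π/3)(r³ − a³) = (2.25×10^-4)·(4π/3)·((0.232)³ − (0.124)³) = 9.972×10^-6 C.
Gauss's law: E·4πr² = Q_enc/ε₀.
E = k|Q_enc|/r² = (8.99×10^9)(9.972×10^-6)/(0.232)² = 1.67×10^6 N/C.

E ≈ 1.67×10^6 N/C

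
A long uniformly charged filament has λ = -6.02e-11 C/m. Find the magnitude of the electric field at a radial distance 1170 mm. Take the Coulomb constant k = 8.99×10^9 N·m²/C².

|E| = 0.925 N/C

Coaxial Gaussian cylinder, radius r = 1170 mm, length L.
Q_enc = λL, so λ_enc = -6.02e-11 C/m.
Since E is radial and uniform over the curved surface, Φ = E·2πrL = Q_enc/ε₀ = λ_enc L/ε₀.
E = 2k|λ_enc|/r = 2(8.99×10^9)(6.02e-11)/(1.17) = 0.925 N/C.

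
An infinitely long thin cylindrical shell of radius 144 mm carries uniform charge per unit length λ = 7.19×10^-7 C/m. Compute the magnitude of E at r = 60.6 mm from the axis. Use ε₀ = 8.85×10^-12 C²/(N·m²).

Coaxial Gaussian cylinder, radius r = 60.6 mm, length L (r < 144 mm, inside the shell).
No charge is enclosed, so Gauss's law gives E·2πrL = 0 ⇒ E = 0.

E = 0 (no enclosed charge)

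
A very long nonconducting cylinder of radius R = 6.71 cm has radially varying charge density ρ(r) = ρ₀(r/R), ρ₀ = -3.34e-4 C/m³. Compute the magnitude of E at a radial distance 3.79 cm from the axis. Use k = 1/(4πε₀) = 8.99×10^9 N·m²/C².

|E| = 2.69e5 N/C

Choose a coaxial cylinder of radius r = 3.79 cm (arbitrary length L) as the Gaussian surface (r < R).
Integrating ρ over the cross-section to radius r: λ_enc = (2πρ₀/R) ∫₀^r r'^2 dr' = 2πρ₀ r^3/(3·R) = -5.675×10^-7 C/m.
Applying ∮E·dA = Q_enc/ε₀ with the end caps contributing no flux:
E = 2k|λ_enc|/r = 2(8.99×10^9)(5.675×10^-7)/(0.0379) = 2.69×10^5 N/C.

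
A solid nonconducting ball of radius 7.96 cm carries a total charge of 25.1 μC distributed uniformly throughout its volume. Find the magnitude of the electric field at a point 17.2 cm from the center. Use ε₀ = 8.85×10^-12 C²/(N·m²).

Symmetry ⇒ E = E(r) r̂. Gaussian sphere of radius r = 17.2 cm (r > R, so the entire charge is enclosed).
Q_enc = 25.1 μC = 2.51e-5 C.
Gauss's law: E·4πr² = Q_enc/ε₀.
E = |Q_enc|/(4πε₀r²) = (2.51×10^-5)/(4π·8.85×10^-12·(0.172)²) = 7.63e6 N/C.

E = 7.63e6 V/m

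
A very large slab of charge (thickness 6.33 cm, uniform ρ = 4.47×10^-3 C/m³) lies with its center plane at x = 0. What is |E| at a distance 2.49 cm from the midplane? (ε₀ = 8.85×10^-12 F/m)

By symmetry E is perpendicular to the slab. A Gaussian pillbox from −2.49 cm to +2.49 cm (face area A) lies entirely within the slab.
Q_enc = ρ·(2x)·A and flux = 2EA, so 2EA = 2ρxA/ε₀ ⇒ E = |ρ|x/ε₀.
E = (4.47e-3)(0.0249)/(8.85×10^-12) = 1.26×10^7 N/C.

1.26×10^7 N/C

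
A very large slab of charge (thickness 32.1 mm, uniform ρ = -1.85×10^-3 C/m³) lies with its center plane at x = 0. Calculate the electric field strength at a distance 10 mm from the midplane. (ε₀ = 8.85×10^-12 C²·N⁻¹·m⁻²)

E ≈ 2.09e6 N/C

By symmetry E is perpendicular to the slab. A Gaussian pillbox from −10 mm to +10 mm (face area A) lies entirely within the slab.
Q_enc = ρ·(2x)·A and flux = 2EA, so 2EA = 2ρxA/ε₀ ⇒ E = |ρ|x/ε₀.
E = (1.85×10^-3)(0.01)/(8.85×10^-12) = 2.09×10^6 N/C.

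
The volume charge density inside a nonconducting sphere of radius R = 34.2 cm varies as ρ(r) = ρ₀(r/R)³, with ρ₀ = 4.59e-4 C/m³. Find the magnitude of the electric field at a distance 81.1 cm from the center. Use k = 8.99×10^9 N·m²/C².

Symmetry ⇒ E = E(r) r̂. Gaussian sphere of radius r = 81.1 cm (r > R, all charge enclosed).
Q_enc = 4π ∫₀^R ρ₀(r'/R)^3 r'² dr' = 4πρ₀R³/6 = 3.845×10^-5 C.
Gauss's law: E·4πr² = Q_enc/ε₀.
E = k|Q_enc|/r² = (8.99×10^9)(3.845×10^-5)/(0.811)² = 5.26×10^5 N/C.

|E| ≈ 5.26×10^5 V/m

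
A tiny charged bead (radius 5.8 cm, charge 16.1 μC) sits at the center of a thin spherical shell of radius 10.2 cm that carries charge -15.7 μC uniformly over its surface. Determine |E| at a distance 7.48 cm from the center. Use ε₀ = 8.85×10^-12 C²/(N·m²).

|E| = 2.59×10^7 N/C

Take a concentric spherical Gaussian surface of radius r = 7.48 cm (between the bodies, 5.8 cm < r < 10.2 cm).
Only the inner charge is enclosed; the outer shell contributes nothing inside itself. Q_enc = 16.1 μC = 1.61×10^-5 C.
Gauss's law: E·4πr² = Q_enc/ε₀.
E = |Q_enc|/(4πε₀r²) = (1.61e-5)/(4π·8.85×10^-12·(0.0748)²) = 2.59e7 N/C.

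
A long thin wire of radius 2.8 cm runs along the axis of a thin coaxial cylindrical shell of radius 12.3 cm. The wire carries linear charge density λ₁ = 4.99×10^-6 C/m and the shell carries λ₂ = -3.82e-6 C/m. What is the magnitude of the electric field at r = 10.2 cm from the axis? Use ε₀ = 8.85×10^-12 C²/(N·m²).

|E| ≈ 8.80e5 V/m

Choose a coaxial cylinder of radius r = 10.2 cm (arbitrary length L) as the Gaussian surface (between the conductors, 2.8 cm < r < 12.3 cm).
The shell at 12.3 cm lies outside the Gaussian surface, so λ_enc = λ₁ = 4.99×10^-6 C/m.
Since E is radial and uniform over the curved surface, Φ = E·2πrL = Q_enc/ε₀ = λ_enc L/ε₀.
E = |λ_enc|/(2πε₀r) = (4.99×10^-6)/(2π·8.85×10^-12·0.102) = 8.80e5 N/C.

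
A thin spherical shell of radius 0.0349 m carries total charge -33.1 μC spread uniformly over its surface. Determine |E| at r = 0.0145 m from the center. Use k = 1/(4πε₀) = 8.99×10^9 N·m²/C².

E = 0 (no enclosed charge)

By spherical symmetry E is radial; choose a Gaussian sphere of radius r = 0.0145 m (inside the shell, r < 0.0349 m).
No charge lies within this surface, so Q_enc = 0 and Gauss's law gives E·4πr² = 0 ⇒ E = 0.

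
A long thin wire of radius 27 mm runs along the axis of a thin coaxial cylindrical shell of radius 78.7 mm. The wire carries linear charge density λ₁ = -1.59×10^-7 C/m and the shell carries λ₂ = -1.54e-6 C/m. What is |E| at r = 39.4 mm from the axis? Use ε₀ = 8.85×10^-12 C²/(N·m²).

7.26×10^4 N/C

Choose a coaxial cylinder of radius r = 39.4 mm (arbitrary length L) as the Gaussian surface (between the conductors, 27 mm < r < 78.7 mm).
The shell at 78.7 mm lies outside the Gaussian surface, so λ_enc = λ₁ = -1.59×10^-7 C/m.
Since E is radial and uniform over the curved surface, Φ = E·2πrL = Q_enc/ε₀ = λ_enc L/ε₀.
E = |λ_enc|/(2πε₀r) = (1.59×10^-7)/(2π·8.85×10^-12·0.0394) = 7.26e4 N/C.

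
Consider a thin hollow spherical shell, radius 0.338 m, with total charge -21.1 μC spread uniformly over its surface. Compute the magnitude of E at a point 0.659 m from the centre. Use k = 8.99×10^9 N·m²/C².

Use a concentric Gaussian sphere at r = 0.659 m (r > 0.338 m).
The entire shell is enclosed: Q_enc = -2.11×10^-5 C.
Since E is radial and uniform over the Gaussian sphere, Φ = E·4πr² = Q_enc/ε₀.
E = k|Q_enc|/r² = (8.99×10^9)(2.11e-5)/(0.659)² = 4.37×10^5 N/C.

|E| ≈ 4.37×10^5 N/C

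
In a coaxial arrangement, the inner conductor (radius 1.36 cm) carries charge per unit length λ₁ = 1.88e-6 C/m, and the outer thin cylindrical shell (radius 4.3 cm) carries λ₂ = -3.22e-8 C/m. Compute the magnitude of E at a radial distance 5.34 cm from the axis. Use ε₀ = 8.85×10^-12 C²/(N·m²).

E = 6.22×10^5 N/C

Choose a coaxial cylinder of radius r = 5.34 cm (arbitrary length L) as the Gaussian surface (r > 4.3 cm, enclosing both).
λ_enc = λ₁ + λ₂ = (1.88×10^-6) + (-3.22×10^-8) = 1.848e-6 C/m.
Applying ∮E·dA = Q_enc/ε₀ with the end caps contributing no flux:
E = |λ_enc|/(2πε₀r) = (1.848×10^-6)/(2π·8.85×10^-12·0.0534) = 6.22×10^5 N/C.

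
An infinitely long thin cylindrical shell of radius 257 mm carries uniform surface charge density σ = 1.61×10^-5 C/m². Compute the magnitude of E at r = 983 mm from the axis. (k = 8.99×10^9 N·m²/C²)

Take a coaxial cylindrical Gaussian surface of radius r = 983 mm and length L (r > 257 mm).
The whole shell is enclosed: λ_enc = σ·2πR = (1.61e-5)·2π·(0.257) = 2.60×10^-5 C/m.
Gauss's law: E·2πrL = λ_enc L/ε₀.
E = 2k|λ_enc|/r = 2(8.99×10^9)(2.60e-5)/(0.983) = 4.76e5 N/C.

4.76e5 V/m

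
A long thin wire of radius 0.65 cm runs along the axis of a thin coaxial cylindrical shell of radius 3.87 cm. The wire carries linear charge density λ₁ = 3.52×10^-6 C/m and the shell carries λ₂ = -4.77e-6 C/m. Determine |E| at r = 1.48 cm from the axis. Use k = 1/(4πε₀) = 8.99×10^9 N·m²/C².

Coaxial Gaussian cylinder, radius r = 1.48 cm, length L (between the conductors, 0.65 cm < r < 3.87 cm).
Only the inner wire is enclosed; the outer shell contributes nothing inside itself. λ_enc = λ₁ = 3.52×10^-6 C/m.
Applying ∮E·dA = Q_enc/ε₀ with the end caps contributing no flux:
E = 2k|λ_enc|/r = 2(8.99×10^9)(3.52e-6)/(0.0148) = 4.28e6 N/C.

|E| = 4.28×10^6 N/C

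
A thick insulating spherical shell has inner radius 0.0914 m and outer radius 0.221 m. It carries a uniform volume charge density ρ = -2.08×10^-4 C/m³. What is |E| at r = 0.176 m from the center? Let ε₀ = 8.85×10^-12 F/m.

Symmetry ⇒ E = E(r) r̂. Gaussian sphere of radius r = 0.176 m (within the shell material, 0.0914 m < r < 0.221 m).
Enclosed charge is the volume from a to r: Q_enc = (4π/3)ρ(r³ − a³) = -4.085e-6 C.
Applying ∮E·dA = Q_enc/ε₀ with Φ = E(4πr²):
E = |Q_enc|/(4πε₀r²) = (4.085×10^-6)/(4π·8.85×10^-12·(0.176)²) = 1.19×10^6 N/C.

1.19×10^6 N/C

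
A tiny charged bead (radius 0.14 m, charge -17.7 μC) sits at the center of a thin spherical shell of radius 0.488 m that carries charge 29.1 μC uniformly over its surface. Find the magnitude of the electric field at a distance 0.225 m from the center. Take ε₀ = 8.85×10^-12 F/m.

E ≈ 3.14×10^6 N/C

Use a concentric Gaussian sphere at r = 0.225 m (between the bodies, 0.14 m < r < 0.488 m).
Only the inner charge is enclosed; the outer shell contributes nothing inside itself. Q_enc = -17.7 μC = -1.77×10^-5 C.
Since E is radial and uniform over the Gaussian sphere, Φ = E·4πr² = Q_enc/ε₀.
E = |Q_enc|/(4πε₀r²) = (1.77×10^-5)/(4π·8.85×10^-12·(0.225)²) = 3.14e6 N/C.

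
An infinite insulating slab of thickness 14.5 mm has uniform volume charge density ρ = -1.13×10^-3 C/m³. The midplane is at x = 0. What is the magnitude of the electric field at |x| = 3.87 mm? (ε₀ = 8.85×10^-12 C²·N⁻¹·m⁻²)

By symmetry E is perpendicular to the slab. A Gaussian pillbox from −3.87 mm to +3.87 mm (face area A) lies entirely within the slab.
Q_enc = ρ·(2x)·A and flux = 2EA, so 2EA = 2ρxA/ε₀ ⇒ E = |ρ|x/ε₀.
E = (1.13e-3)(0.00387)/(8.85×10^-12) = 4.94×10^5 N/C.

E = 4.94×10^5 N/C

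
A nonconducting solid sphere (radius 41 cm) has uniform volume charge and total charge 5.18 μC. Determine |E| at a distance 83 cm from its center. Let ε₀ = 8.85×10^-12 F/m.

By spherical symmetry E is radial; choose a Gaussian sphere of radius r = 83 cm (r > R, so the entire charge is enclosed).
Q_enc = 5.18 μC = 5.18×10^-6 C.
Applying ∮E·dA = Q_enc/ε₀ with Φ = E(4πr²):
E = |Q_enc|/(4πε₀r²) = (5.18e-6)/(4π·8.85×10^-12·(0.83)²) = 6.76e4 N/C.

|E| = 6.76×10^4 V/m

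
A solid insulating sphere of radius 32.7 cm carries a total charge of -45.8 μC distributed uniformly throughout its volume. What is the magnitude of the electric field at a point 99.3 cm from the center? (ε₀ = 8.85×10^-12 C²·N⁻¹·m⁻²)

Use a concentric Gaussian sphere at r = 99.3 cm (r > R, so the entire charge is enclosed).
Q_enc = -45.8 μC = -4.58e-5 C.
By Gauss's law, ∮E·dA = E·4πr² = Q_enc/ε₀.
E = |Q_enc|/(4πε₀r²) = (4.58×10^-5)/(4π·8.85×10^-12·(0.993)²) = 4.18×10^5 N/C.

4.18×10^5 N/C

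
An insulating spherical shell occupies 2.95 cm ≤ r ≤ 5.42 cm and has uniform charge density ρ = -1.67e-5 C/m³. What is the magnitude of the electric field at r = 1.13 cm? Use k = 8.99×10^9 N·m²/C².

|E| = 0 N/C

By spherical symmetry E is radial; choose a Gaussian sphere of radius r = 1.13 cm (r < 2.95 cm, inside the empty cavity).
Q_enc = 0 (all charge lies at larger r); Gauss's law gives E = 0.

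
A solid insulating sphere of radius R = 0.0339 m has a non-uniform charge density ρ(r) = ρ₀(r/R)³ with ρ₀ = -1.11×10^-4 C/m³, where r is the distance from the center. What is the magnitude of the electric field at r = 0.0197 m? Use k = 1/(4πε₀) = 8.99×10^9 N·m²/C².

|E| ≈ 8.08×10^3 V/m

Take a concentric spherical Gaussian surface of radius r = 0.0197 m (r < R).
Q_enc = ∫₀^r ρ(r')·4πr'² dr' = (4πρ₀/R³) ∫₀^r r'^5 dr' = 4πρ₀ r^6/(6·R³) = -3.488e-10 C.
Gauss's law: E·4πr² = Q_enc/ε₀.
E = k|Q_enc|/r² = (8.99×10^9)(3.488×10^-10)/(0.0197)² = 8.08×10^3 N/C.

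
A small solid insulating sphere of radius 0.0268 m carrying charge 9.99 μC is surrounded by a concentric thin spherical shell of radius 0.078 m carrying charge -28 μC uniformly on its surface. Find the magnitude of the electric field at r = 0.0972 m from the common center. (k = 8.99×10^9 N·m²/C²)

Symmetry ⇒ E = E(r) r̂. Gaussian sphere of radius r = 0.0972 m (r > 0.078 m, enclosing both).
Q_enc = (9.99 μC) + (-28 μC) = -1.801×10^-5 C.
By Gauss's law, ∮E·dA = E·4πr² = Q_enc/ε₀.
E = k|Q_enc|/r² = (8.99×10^9)(1.801×10^-5)/(0.0972)² = 1.71×10^7 N/C.

E ≈ 1.71×10^7 N/C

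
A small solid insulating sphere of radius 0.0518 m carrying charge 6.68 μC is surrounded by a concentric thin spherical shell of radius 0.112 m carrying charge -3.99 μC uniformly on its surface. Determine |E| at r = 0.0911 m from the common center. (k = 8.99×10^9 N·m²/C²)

Use a concentric Gaussian sphere at r = 0.0911 m (between the bodies, 0.0518 m < r < 0.112 m).
Only the inner charge is enclosed; the outer shell contributes nothing inside itself. Q_enc = 6.68 μC = 6.68e-6 C.
Applying ∮E·dA = Q_enc/ε₀ with Φ = E(4πr²):
E = k|Q_enc|/r² = (8.99×10^9)(6.68e-6)/(0.0911)² = 7.24×10^6 N/C.

|E| ≈ 7.24×10^6 N/C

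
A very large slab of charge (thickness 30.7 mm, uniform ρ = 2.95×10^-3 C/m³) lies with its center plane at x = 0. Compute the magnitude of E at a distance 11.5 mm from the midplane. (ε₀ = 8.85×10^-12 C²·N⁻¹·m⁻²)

E ≈ 3.83e6 N/C

By symmetry E is perpendicular to the slab. A Gaussian pillbox from −11.5 mm to +11.5 mm (face area A) lies entirely within the slab.
Q_enc = ρ·(2x)·A and flux = 2EA, so 2EA = 2ρxA/ε₀ ⇒ E = |ρ|x/ε₀.
E = (2.95×10^-3)(0.0115)/(8.85×10^-12) = 3.83×10^6 N/C.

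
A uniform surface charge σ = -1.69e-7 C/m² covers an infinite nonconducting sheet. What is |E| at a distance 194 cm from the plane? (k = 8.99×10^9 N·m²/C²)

By planar symmetry E is perpendicular to the sheet and uniform; use a Gaussian pillbox with flat faces of area A on each side of the sheet.
Flux Φ = 2EA and Q_enc = σA, so 2EA = σA/ε₀ ⇒ E = |σ|/(2ε₀), independent of distance.
E = 2πk|σ| = 2π(8.99×10^9)(1.69×10^-7) = 9.55×10^3 N/C.

E = 9.55×10^3 N/C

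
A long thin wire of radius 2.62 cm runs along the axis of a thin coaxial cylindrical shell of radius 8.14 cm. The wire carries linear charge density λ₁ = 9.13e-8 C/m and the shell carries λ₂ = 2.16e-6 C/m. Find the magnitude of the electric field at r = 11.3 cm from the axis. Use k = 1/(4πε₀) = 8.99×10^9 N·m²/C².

Choose a coaxial cylinder of radius r = 11.3 cm (arbitrary length L) as the Gaussian surface (r > 8.14 cm, enclosing both).
λ_enc = λ₁ + λ₂ = (9.13e-8) + (2.16e-6) = 2.251e-6 C/m.
By Gauss's law (flux through the curved wall only), E·2πrL = λ_enc L/ε₀.
E = 2k|λ_enc|/r = 2(8.99×10^9)(2.251×10^-6)/(0.113) = 3.58×10^5 N/C.

|E| ≈ 3.58e5 V/m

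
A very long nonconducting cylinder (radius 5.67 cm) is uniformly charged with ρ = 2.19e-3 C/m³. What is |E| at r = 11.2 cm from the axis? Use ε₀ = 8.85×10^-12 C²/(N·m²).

3.55e6 V/m

Coaxial Gaussian cylinder, radius r = 11.2 cm, length L (r > 5.67 cm, full cross-section enclosed).
λ_enc = ρ·πR² = (2.19e-3)π(0.0567)² = 2.212×10^-5 C/m.
Applying ∮E·dA = Q_enc/ε₀ with the end caps contributing no flux:
E = |λ_enc|/(2πε₀r) = (2.212×10^-5)/(2π·8.85×10^-12·0.112) = 3.55×10^6 N/C.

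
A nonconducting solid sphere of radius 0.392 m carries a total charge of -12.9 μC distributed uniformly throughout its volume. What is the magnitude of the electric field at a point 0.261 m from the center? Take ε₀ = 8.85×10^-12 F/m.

Symmetry ⇒ E = E(r) r̂. Gaussian sphere of radius r = 0.261 m (r < R).
Only the charge within r is enclosed: Q_enc = Q·(r/R)³ = (-12.9 μC)·(0.261 m/0.392 m)³ = -3.808×10^-6 C.
By Gauss's law, ∮E·dA = E·4πr² = Q_enc/ε₀.
E = |Q_enc|/(4πε₀r²) = (3.808×10^-6)/(4π·8.85×10^-12·(0.261)²) = 5.03×10^5 N/C.

|E| ≈ 5.03×10^5 N/C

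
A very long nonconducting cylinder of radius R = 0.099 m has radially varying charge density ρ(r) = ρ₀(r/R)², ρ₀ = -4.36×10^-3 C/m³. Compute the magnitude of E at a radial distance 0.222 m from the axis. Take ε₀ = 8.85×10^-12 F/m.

E = 5.44×10^6 N/C

By cylindrical symmetry E is radial; use a coaxial Gaussian cylinder of radius 0.222 m and length L (r > R, full charge per length enclosed).
λ_enc = 2π ∫₀^R ρ₀(r'/R)^2 r' dr' = 2πρ₀R²/4 = -6.712e-5 C/m.
By Gauss's law (flux through the curved wall only), E·2πrL = λ_enc L/ε₀.
E = |λ_enc|/(2πε₀r) = (6.712e-5)/(2π·8.85×10^-12·0.222) = 5.44e6 N/C.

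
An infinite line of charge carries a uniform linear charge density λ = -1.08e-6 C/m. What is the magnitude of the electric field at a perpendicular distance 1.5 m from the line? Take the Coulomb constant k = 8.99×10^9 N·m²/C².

|E| = 1.29×10^4 N/C

Take a coaxial cylindrical Gaussian surface of radius r = 1.5 m and length L.
Q_enc = λL, so λ_enc = -1.08×10^-6 C/m.
By Gauss's law (flux through the curved wall only), E·2πrL = λ_enc L/ε₀.
E = 2k|λ_enc|/r = 2(8.99×10^9)(1.08×10^-6)/(1.5) = 1.29×10^4 N/C.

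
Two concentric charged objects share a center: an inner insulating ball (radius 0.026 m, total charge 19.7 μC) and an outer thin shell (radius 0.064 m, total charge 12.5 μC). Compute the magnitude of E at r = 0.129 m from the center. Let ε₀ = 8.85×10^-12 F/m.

1.74e7 V/m

Use a concentric Gaussian sphere at r = 0.129 m (r > 0.064 m, enclosing both).
Q_enc = (19.7 μC) + (12.5 μC) = 3.22e-5 C.
Since E is radial and uniform over the Gaussian sphere, Φ = E·4πr² = Q_enc/ε₀.
E = |Q_enc|/(4πε₀r²) = (3.22×10^-5)/(4π·8.85×10^-12·(0.129)²) = 1.74e7 N/C.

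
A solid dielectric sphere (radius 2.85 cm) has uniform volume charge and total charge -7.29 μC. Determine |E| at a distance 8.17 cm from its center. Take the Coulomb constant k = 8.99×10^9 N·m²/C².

Symmetry ⇒ E = E(r) r̂. Gaussian sphere of radius r = 8.17 cm (r > R, so the entire charge is enclosed).
Q_enc = -7.29 μC = -7.29×10^-6 C.
Since E is radial and uniform over the Gaussian sphere, Φ = E·4πr² = Q_enc/ε₀.
E = k|Q_enc|/r² = (8.99×10^9)(7.29×10^-6)/(0.0817)² = 9.82e6 N/C.

E = 9.82×10^6 N/C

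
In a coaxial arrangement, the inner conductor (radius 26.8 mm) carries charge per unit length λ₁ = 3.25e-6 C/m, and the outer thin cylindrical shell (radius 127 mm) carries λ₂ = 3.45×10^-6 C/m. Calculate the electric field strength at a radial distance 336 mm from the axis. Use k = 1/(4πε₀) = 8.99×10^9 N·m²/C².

3.59×10^5 N/C

Choose a coaxial cylinder of radius r = 336 mm (arbitrary length L) as the Gaussian surface (r > 127 mm, enclosing both).
λ_enc = λ₁ + λ₂ = (3.25e-6) + (3.45e-6) = 6.70×10^-6 C/m.
By Gauss's law (flux through the curved wall only), E·2πrL = λ_enc L/ε₀.
E = 2k|λ_enc|/r = 2(8.99×10^9)(6.70×10^-6)/(0.336) = 3.59×10^5 N/C.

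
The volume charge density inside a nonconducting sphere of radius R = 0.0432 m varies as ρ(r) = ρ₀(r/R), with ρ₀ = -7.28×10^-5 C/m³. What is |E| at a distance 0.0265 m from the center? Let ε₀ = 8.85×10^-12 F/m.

Symmetry ⇒ E = E(r) r̂. Gaussian sphere of radius r = 0.0265 m (r < R).
Q_enc = ∫₀^r ρ(r')·4πr'² dr' = (4πρ₀/R) ∫₀^r r'^3 dr' = 4πρ₀ r^4/(4·R) = -2.611e-9 C.
Gauss's law: E·4πr² = Q_enc/ε₀.
E = |Q_enc|/(4πε₀r²) = (2.611e-9)/(4π·8.85×10^-12·(0.0265)²) = 3.34×10^4 N/C.

E ≈ 3.34e4 N/C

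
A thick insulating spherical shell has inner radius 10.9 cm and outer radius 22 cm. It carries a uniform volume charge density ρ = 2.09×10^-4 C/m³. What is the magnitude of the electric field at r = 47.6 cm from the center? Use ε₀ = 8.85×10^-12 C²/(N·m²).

|E| ≈ 3.25×10^5 V/m

Take a concentric spherical Gaussian surface of radius r = 47.6 cm (r > 22 cm, enclosing the whole shell).
Q_enc = ρ·(4π/3)(b³ − a³) = (2.09e-4)·(4π/3)·((0.22)³ − (0.109)³) = 8.188×10^-6 C.
By Gauss's law, ∮E·dA = E·4πr² = Q_enc/ε₀.
E = |Q_enc|/(4πε₀r²) = (8.188×10^-6)/(4π·8.85×10^-12·(0.476)²) = 3.25×10^5 N/C.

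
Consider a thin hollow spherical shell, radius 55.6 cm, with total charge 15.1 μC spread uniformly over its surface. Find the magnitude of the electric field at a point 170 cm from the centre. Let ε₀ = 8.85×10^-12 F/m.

|E| = 4.70×10^4 N/C

By spherical symmetry E is radial; choose a Gaussian sphere of radius r = 170 cm (r > 55.6 cm).
The entire shell is enclosed: Q_enc = 1.51e-5 C.
Applying ∮E·dA = Q_enc/ε₀ with Φ = E(4πr²):
E = |Q_enc|/(4πε₀r²) = (1.51×10^-5)/(4π·8.85×10^-12·(1.7)²) = 4.70×10^4 N/C.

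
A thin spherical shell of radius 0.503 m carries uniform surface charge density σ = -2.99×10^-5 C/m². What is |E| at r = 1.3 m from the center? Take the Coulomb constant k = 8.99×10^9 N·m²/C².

Symmetry ⇒ E = E(r) r̂. Gaussian sphere of radius r = 1.3 m (r > 0.503 m).
The entire shell is enclosed: Q_enc = σ·4πR² = (-2.99×10^-5)·4π·(0.503)² = -9.506×10^-5 C.
Gauss's law: E·4πr² = Q_enc/ε₀.
E = k|Q_enc|/r² = (8.99×10^9)(9.506e-5)/(1.3)² = 5.06e5 N/C.

|E| ≈ 5.06×10^5 N/C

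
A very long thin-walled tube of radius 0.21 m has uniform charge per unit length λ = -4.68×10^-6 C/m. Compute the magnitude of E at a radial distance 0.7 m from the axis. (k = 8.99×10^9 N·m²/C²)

By cylindrical symmetry E is radial; use a coaxial Gaussian cylinder of radius 0.7 m and length L (r > 0.21 m).
The full line charge is enclosed: λ_enc = -4.68×10^-6 C/m.
Gauss's law: E·2πrL = λ_enc L/ε₀.
E = 2k|λ_enc|/r = 2(8.99×10^9)(4.68×10^-6)/(0.7) = 1.20×10^5 N/C.

E ≈ 1.20×10^5 N/C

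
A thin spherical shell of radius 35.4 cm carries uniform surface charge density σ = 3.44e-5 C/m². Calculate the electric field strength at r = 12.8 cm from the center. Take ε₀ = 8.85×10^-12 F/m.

Take a concentric spherical Gaussian surface of radius r = 12.8 cm (inside the shell, r < 35.4 cm).
All the charge is outside the Gaussian surface: Q_enc = 0, hence E = 0 everywhere inside the shell.

E = 0 (no enclosed charge)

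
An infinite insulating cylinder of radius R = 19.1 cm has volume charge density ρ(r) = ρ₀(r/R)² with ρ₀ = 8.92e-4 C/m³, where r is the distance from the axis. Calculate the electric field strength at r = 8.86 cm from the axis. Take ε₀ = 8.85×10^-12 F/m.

4.80×10^5 V/m

Coaxial Gaussian cylinder, radius r = 8.86 cm, length L (r < R).
Integrating ρ over the cross-section to radius r: λ_enc = (2πρ₀/R²) ∫₀^r r'^3 dr' = 2πρ₀ r^4/(4·R²) = 2.367×10^-6 C/m.
Since E is radial and uniform over the curved surface, Φ = E·2πrL = Q_enc/ε₀ = λ_enc L/ε₀.
E = |λ_enc|/(2πε₀r) = (2.367e-6)/(2π·8.85×10^-12·0.0886) = 4.80e5 N/C.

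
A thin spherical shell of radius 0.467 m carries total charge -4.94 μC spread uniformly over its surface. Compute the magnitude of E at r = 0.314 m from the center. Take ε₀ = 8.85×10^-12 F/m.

By spherical symmetry E is radial; choose a Gaussian sphere of radius r = 0.314 m (inside the shell, r < 0.467 m).
All the charge is outside the Gaussian surface: Q_enc = 0, hence E = 0 everywhere inside the shell.

|E| = 0 N/C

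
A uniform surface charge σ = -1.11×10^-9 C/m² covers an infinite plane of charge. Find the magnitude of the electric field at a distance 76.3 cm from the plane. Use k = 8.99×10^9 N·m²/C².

Choose a cylindrical pillbox piercing the sheet, end faces (area A) parallel to it.
Only the two end caps contribute flux: Φ = 2EA. With Q_enc = σA, Gauss's law gives E = |σ|/(2ε₀).
E = 2πk|σ| = 2π(8.99×10^9)(1.11×10^-9) = 62.7 N/C.

|E| ≈ 62.7 V/m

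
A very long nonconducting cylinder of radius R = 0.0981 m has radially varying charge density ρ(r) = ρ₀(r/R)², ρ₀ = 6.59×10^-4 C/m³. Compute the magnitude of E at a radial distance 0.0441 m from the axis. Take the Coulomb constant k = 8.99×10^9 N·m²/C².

E = 1.66×10^5 V/m

Choose a coaxial cylinder of radius r = 0.0441 m (arbitrary length L) as the Gaussian surface (r < R).
Integrating ρ over the cross-section to radius r: λ_enc = (2πρ₀/R²) ∫₀^r r'^3 dr' = 2πρ₀ r^4/(4·R²) = 4.068e-7 C/m.
By Gauss's law (flux through the curved wall only), E·2πrL = λ_enc L/ε₀.
E = 2k|λ_enc|/r = 2(8.99×10^9)(4.068×10^-7)/(0.0441) = 1.66e5 N/C.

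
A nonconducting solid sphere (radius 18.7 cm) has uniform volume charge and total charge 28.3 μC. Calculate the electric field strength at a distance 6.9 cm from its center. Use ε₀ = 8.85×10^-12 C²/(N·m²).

2.69×10^6 V/m

Symmetry ⇒ E = E(r) r̂. Gaussian sphere of radius r = 6.9 cm (r < R).
For a uniform sphere the enclosed fraction is (r/R)³, so Q_enc = (28.3 μC)(0.069/0.187)³ = 1.422×10^-6 C.
Applying ∮E·dA = Q_enc/ε₀ with Φ = E(4πr²):
E = |Q_enc|/(4πε₀r²) = (1.422×10^-6)/(4π·8.85×10^-12·(0.069)²) = 2.69e6 N/C.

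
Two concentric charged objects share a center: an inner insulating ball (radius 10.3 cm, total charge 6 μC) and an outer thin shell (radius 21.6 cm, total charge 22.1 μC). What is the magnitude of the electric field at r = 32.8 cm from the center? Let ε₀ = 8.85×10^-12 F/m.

By spherical symmetry E is radial; choose a Gaussian sphere of radius r = 32.8 cm (r > 21.6 cm, enclosing both).
Q_enc = (6 μC) + (22.1 μC) = 2.81e-5 C.
By Gauss's law, ∮E·dA = E·4πr² = Q_enc/ε₀.
E = |Q_enc|/(4πε₀r²) = (2.81e-5)/(4π·8.85×10^-12·(0.328)²) = 2.35e6 N/C.

E = 2.35×10^6 V/m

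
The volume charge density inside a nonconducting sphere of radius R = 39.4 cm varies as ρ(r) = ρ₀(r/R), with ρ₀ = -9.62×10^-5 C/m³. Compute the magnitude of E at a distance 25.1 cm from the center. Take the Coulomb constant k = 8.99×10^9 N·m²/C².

4.34×10^5 N/C

By spherical symmetry E is radial; choose a Gaussian sphere of radius r = 25.1 cm (r < R).
Integrate the density: Q_enc = 4π ∫₀^r ρ₀(r'/R)^1 r'² dr' = 4πρ₀ r^4/(4·R) = -3.045×10^-6 C.
Applying ∮E·dA = Q_enc/ε₀ with Φ = E(4πr²):
E = k|Q_enc|/r² = (8.99×10^9)(3.045×10^-6)/(0.251)² = 4.34×10^5 N/C.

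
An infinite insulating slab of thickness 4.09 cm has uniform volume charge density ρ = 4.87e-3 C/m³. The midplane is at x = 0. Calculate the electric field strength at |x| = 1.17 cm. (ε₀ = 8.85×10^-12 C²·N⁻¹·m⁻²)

By symmetry E is perpendicular to the slab. A Gaussian pillbox from −1.17 cm to +1.17 cm (face area A) lies entirely within the slab.
Q_enc = ρ·(2x)·A and flux = 2EA, so 2EA = 2ρxA/ε₀ ⇒ E = |ρ|x/ε₀.
E = (4.87×10^-3)(0.0117)/(8.85×10^-12) = 6.44×10^6 N/C.

|E| ≈ 6.44×10^6 N/C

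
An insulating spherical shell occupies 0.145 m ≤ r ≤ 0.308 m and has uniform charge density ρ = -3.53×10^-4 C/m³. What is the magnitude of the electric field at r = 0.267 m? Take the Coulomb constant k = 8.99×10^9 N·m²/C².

|E| = 2.98×10^6 N/C

Symmetry ⇒ E = E(r) r̂. Gaussian sphere of radius r = 0.267 m (within the shell material, 0.145 m < r < 0.308 m).
Only the shell between 0.145 m and r is enclosed: Q_enc = ρ·(4π/3)(r³ − a³) = (-3.53×10^-4)·(4π/3)·((0.267)³ − (0.145)³) = -2.364×10^-5 C.
Gauss's law: E·4πr² = Q_enc/ε₀.
E = k|Q_enc|/r² = (8.99×10^9)(2.364×10^-5)/(0.267)² = 2.98e6 N/C.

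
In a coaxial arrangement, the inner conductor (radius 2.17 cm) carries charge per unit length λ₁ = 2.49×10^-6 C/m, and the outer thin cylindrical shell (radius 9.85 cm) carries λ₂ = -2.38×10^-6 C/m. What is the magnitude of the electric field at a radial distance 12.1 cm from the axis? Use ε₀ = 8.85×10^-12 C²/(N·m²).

|E| = 1.63e4 N/C

Choose a coaxial cylinder of radius r = 12.1 cm (arbitrary length L) as the Gaussian surface (r > 9.85 cm, enclosing both).
λ_enc = λ₁ + λ₂ = (2.49×10^-6) + (-2.38×10^-6) = 1.10e-7 C/m.
Gauss's law: E·2πrL = λ_enc L/ε₀.
E = |λ_enc|/(2πε₀r) = (1.10×10^-7)/(2π·8.85×10^-12·0.121) = 1.63e4 N/C.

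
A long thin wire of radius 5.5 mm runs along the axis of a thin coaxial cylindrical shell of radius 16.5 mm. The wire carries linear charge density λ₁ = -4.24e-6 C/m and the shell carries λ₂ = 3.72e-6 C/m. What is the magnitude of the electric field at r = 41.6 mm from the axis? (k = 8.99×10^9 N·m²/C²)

Choose a coaxial cylinder of radius r = 41.6 mm (arbitrary length L) as the Gaussian surface (r > 16.5 mm, enclosing both).
λ_enc = λ₁ + λ₂ = (-4.24×10^-6) + (3.72e-6) = -5.20×10^-7 C/m.
Gauss's law: E·2πrL = λ_enc L/ε₀.
E = 2k|λ_enc|/r = 2(8.99×10^9)(5.20×10^-7)/(0.0416) = 2.25×10^5 N/C.

|E| = 2.25e5 N/C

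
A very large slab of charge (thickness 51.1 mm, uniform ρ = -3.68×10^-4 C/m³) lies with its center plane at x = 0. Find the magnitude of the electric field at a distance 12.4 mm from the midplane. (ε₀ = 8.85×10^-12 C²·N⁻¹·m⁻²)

By symmetry E is perpendicular to the slab. A Gaussian pillbox from −12.4 mm to +12.4 mm (face area A) lies entirely within the slab.
Q_enc = ρ·(2x)·A and flux = 2EA, so 2EA = 2ρxA/ε₀ ⇒ E = |ρ|x/ε₀.
E = (3.68e-4)(0.0124)/(8.85×10^-12) = 5.16e5 N/C.

|E| = 5.16×10^5 V/m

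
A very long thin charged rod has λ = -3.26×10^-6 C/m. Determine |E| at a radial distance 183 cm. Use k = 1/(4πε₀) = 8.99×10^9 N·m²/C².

|E| = 3.20e4 N/C

Coaxial Gaussian cylinder, radius r = 183 cm, length L.
Q_enc = λL, so λ_enc = -3.26×10^-6 C/m.
By Gauss's law (flux through the curved wall only), E·2πrL = λ_enc L/ε₀.
E = 2k|λ_enc|/r = 2(8.99×10^9)(3.26e-6)/(1.83) = 3.20×10^4 N/C.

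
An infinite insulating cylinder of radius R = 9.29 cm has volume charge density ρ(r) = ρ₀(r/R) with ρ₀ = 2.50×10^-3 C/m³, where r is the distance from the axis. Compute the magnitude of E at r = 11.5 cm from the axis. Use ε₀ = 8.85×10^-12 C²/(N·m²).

|E| ≈ 7.07×10^6 V/m

By cylindrical symmetry E is radial; use a coaxial Gaussian cylinder of radius 11.5 cm and length L (r > R, full charge per length enclosed).
λ_enc = 2π ∫₀^R ρ₀(r'/R)^1 r' dr' = 2πρ₀R²/3 = 4.519e-5 C/m.
Gauss's law: E·2πrL = λ_enc L/ε₀.
E = |λ_enc|/(2πε₀r) = (4.519e-5)/(2π·8.85×10^-12·0.115) = 7.07e6 N/C.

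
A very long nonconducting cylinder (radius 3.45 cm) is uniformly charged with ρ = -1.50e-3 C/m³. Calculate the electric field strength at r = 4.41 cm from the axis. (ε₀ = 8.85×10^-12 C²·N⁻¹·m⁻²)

Coaxial Gaussian cylinder, radius r = 4.41 cm, length L (r > 3.45 cm, full cross-section enclosed).
λ_enc = ρ·πR² = (-1.50e-3)π(0.0345)² = -5.609e-6 C/m.
By Gauss's law (flux through the curved wall only), E·2πrL = λ_enc L/ε₀.
E = |λ_enc|/(2πε₀r) = (5.609e-6)/(2π·8.85×10^-12·0.0441) = 2.29e6 N/C.

E ≈ 2.29×10^6 N/C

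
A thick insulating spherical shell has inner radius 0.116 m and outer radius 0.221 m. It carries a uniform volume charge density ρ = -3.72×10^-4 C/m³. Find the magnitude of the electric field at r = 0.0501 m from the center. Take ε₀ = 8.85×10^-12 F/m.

Symmetry ⇒ E = E(r) r̂. Gaussian sphere of radius r = 0.0501 m (r < 0.116 m, inside the empty cavity).
Q_enc = 0 (all charge lies at larger r); Gauss's law gives E = 0.

|E| = 0 N/C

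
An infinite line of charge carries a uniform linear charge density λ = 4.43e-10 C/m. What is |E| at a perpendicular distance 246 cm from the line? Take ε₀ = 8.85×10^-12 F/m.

E = 3.24 N/C

Coaxial Gaussian cylinder, radius r = 246 cm, length L.
Q_enc = λL, so λ_enc = 4.43e-10 C/m.
Applying ∮E·dA = Q_enc/ε₀ with the end caps contributing no flux:
E = |λ_enc|/(2πε₀r) = (4.43e-10)/(2π·8.85×10^-12·2.46) = 3.24 N/C.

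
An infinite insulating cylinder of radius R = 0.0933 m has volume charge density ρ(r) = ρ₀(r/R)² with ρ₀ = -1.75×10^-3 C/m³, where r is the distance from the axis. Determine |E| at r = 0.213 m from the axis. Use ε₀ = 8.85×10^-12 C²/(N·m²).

Choose a coaxial cylinder of radius r = 0.213 m (arbitrary length L) as the Gaussian surface (r > R, full charge per length enclosed).
λ_enc = 2π ∫₀^R ρ₀(r'/R)^2 r' dr' = 2πρ₀R²/4 = -2.393×10^-5 C/m.
Applying ∮E·dA = Q_enc/ε₀ with the end caps contributing no flux:
E = |λ_enc|/(2πε₀r) = (2.393×10^-5)/(2π·8.85×10^-12·0.213) = 2.02×10^6 N/C.

E ≈ 2.02×10^6 V/m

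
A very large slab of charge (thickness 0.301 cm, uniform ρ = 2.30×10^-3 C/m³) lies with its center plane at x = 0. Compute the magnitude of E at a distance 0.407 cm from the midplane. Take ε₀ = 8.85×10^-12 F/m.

3.91×10^5 N/C

The point |x| = 0.407 cm lies outside the slab (half-thickness 0.001505 m). A symmetric pillbox spanning the full slab encloses Q_enc = ρ·d·A.
Flux = 2EA ⇒ E = |ρ|d/(2ε₀), independent of distance outside.
E = (2.30×10^-3)(0.00301)/(2·8.85×10^-12) = 3.91e5 N/C.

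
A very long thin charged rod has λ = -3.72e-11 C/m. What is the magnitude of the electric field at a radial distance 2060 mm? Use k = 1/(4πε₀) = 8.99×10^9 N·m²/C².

0.325 N/C

Choose a coaxial cylinder of radius r = 2060 mm (arbitrary length L) as the Gaussian surface.
Q_enc = λL, so λ_enc = -3.72e-11 C/m.
Applying ∮E·dA = Q_enc/ε₀ with the end caps contributing no flux:
E = 2k|λ_enc|/r = 2(8.99×10^9)(3.72×10^-11)/(2.06) = 0.325 N/C.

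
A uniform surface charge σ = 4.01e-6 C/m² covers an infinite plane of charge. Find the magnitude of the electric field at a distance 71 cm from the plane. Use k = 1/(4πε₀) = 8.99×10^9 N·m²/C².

|E| ≈ 2.27×10^5 N/C

Choose a cylindrical pillbox piercing the sheet, end faces (area A) parallel to it.
Only the two end caps contribute flux: Φ = 2EA. With Q_enc = σA, Gauss's law gives E = |σ|/(2ε₀).
E = 2πk|σ| = 2π(8.99×10^9)(4.01×10^-6) = 2.27×10^5 N/C.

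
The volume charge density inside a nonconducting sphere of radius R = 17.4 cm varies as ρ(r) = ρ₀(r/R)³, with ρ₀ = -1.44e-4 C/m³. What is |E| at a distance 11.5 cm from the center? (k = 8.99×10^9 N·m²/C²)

Symmetry ⇒ E = E(r) r̂. Gaussian sphere of radius r = 11.5 cm (r < R).
Integrate the density: Q_enc = 4π ∫₀^r ρ₀(r'/R)^3 r'² dr' = 4πρ₀ r^6/(6·R³) = -1.324e-7 C.
Applying ∮E·dA = Q_enc/ε₀ with Φ = E(4πr²):
E = k|Q_enc|/r² = (8.99×10^9)(1.324e-7)/(0.115)² = 9.00×10^4 N/C.

|E| ≈ 9.00×10^4 N/C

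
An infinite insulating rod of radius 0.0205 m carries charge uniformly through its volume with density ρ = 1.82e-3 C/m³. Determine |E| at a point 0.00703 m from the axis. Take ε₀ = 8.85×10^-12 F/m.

Take a coaxial cylindrical Gaussian surface of radius r = 0.00703 m and length L (r < R).
Charge inside radius r per length L is ρ·πr²·L, so λ_enc = ρπr² = 2.826e-7 C/m.
Applying ∮E·dA = Q_enc/ε₀ with the end caps contributing no flux:
E = |λ_enc|/(2πε₀r) = (2.826×10^-7)/(2π·8.85×10^-12·0.00703) = 7.23×10^5 N/C.

|E| ≈ 7.23×10^5 N/C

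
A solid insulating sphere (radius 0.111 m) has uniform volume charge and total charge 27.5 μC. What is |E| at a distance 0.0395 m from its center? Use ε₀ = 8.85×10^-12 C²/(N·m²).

7.14×10^6 N/C

Take a concentric spherical Gaussian surface of radius r = 0.0395 m (r < R).
Only the charge within r is enclosed: Q_enc = Q·(r/R)³ = (27.5 μC)·(0.0395 m/0.111 m)³ = 1.239e-6 C.
Since E is radial and uniform over the Gaussian sphere, Φ = E·4πr² = Q_enc/ε₀.
E = |Q_enc|/(4πε₀r²) = (1.239×10^-6)/(4π·8.85×10^-12·(0.0395)²) = 7.14×10^6 N/C.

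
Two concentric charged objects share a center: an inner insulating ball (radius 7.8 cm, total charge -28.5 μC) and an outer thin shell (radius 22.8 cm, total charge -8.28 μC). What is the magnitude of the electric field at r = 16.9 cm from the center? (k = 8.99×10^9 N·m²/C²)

E = 8.97×10^6 N/C

Use a concentric Gaussian sphere at r = 16.9 cm (between the bodies, 7.8 cm < r < 22.8 cm).
The shell at 22.8 cm lies outside the Gaussian surface, so Q_enc = -28.5 μC = -2.85×10^-5 C.
Applying ∮E·dA = Q_enc/ε₀ with Φ = E(4πr²):
E = k|Q_enc|/r² = (8.99×10^9)(2.85e-5)/(0.169)² = 8.97e6 N/C.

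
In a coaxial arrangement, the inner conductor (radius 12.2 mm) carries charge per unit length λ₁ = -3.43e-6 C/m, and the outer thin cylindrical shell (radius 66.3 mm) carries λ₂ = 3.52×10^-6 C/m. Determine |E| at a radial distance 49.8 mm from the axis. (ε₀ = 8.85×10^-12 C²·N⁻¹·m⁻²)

By cylindrical symmetry E is radial; use a coaxial Gaussian cylinder of radius 49.8 mm and length L (between the conductors, 12.2 mm < r < 66.3 mm).
The shell at 66.3 mm lies outside the Gaussian surface, so λ_enc = λ₁ = -3.43×10^-6 C/m.
Since E is radial and uniform over the curved surface, Φ = E·2πrL = Q_enc/ε₀ = λ_enc L/ε₀.
E = |λ_enc|/(2πε₀r) = (3.43×10^-6)/(2π·8.85×10^-12·0.0498) = 1.24×10^6 N/C.

E = 1.24e6 N/C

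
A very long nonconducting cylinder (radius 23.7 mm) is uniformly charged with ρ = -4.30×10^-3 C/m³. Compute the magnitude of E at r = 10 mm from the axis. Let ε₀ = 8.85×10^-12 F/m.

Choose a coaxial cylinder of radius r = 10 mm (arbitrary length L) as the Gaussian surface (r < R).
Charge inside radius r per length L is ρ·πr²·L, so λ_enc = ρπr² = -1.351e-6 C/m.
By Gauss's law (flux through the curved wall only), E·2πrL = λ_enc L/ε₀.
E = |λ_enc|/(2πε₀r) = (1.351×10^-6)/(2π·8.85×10^-12·0.01) = 2.43e6 N/C.

E ≈ 2.43×10^6 N/C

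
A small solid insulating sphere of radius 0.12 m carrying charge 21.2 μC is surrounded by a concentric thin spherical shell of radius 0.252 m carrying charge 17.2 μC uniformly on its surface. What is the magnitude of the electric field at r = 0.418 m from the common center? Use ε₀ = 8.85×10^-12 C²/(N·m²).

By spherical symmetry E is radial; choose a Gaussian sphere of radius r = 0.418 m (r > 0.252 m, enclosing both).
Q_enc = (21.2 μC) + (17.2 μC) = 3.84×10^-5 C.
Gauss's law: E·4πr² = Q_enc/ε₀.
E = |Q_enc|/(4πε₀r²) = (3.84e-5)/(4π·8.85×10^-12·(0.418)²) = 1.98e6 N/C.

1.98×10^6 V/m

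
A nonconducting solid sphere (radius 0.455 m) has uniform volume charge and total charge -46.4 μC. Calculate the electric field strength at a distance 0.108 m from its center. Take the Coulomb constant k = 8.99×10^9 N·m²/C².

4.78e5 V/m

By spherical symmetry E is radial; choose a Gaussian sphere of radius r = 0.108 m (r < R).
For a uniform sphere the enclosed fraction is (r/R)³, so Q_enc = (-46.4 μC)(0.108/0.455)³ = -6.205×10^-7 C.
Gauss's law: E·4πr² = Q_enc/ε₀.
E = k|Q_enc|/r² = (8.99×10^9)(6.205×10^-7)/(0.108)² = 4.78×10^5 N/C.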